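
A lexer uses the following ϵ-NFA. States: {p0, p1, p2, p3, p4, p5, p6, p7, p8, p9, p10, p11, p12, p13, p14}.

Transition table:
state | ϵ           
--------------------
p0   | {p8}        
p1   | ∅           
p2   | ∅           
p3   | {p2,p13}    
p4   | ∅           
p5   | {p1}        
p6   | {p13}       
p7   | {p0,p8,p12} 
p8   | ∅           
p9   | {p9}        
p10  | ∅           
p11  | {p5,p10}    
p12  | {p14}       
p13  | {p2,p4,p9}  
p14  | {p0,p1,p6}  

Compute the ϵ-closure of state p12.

Start with {p12}.
From p12 via ϵ: add p14.
From p14 via ϵ: add p0, p1, p6.
From p0 via ϵ: add p8.
From p6 via ϵ: add p13.
From p13 via ϵ: add p2, p4, p9.
No new states can be added; the closed set is {p0, p1, p2, p4, p6, p8, p9, p12, p13, p14}.

{p0, p1, p2, p4, p6, p8, p9, p12, p13, p14}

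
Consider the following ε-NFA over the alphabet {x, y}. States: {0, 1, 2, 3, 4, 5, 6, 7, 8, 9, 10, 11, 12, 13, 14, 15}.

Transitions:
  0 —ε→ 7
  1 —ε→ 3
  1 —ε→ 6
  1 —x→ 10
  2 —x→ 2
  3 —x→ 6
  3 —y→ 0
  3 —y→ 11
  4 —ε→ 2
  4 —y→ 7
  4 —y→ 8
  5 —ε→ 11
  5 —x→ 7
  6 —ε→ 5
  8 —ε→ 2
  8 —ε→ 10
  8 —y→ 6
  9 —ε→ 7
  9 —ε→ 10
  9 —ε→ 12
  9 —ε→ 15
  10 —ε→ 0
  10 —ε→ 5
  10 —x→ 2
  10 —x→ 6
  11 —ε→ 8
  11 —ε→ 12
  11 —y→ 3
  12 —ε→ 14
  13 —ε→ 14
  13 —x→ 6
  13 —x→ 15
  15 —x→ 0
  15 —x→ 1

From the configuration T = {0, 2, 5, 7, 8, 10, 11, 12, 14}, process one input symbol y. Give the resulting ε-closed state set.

{0, 2, 3, 5, 6, 7, 8, 10, 11, 12, 14}

8 on y → {6}.
11 on y → {3}.
No y-transition from 0, 2, 5, 7, 10, 12, 14.
Union after reading y: {3, 6}.
Now take the ε-closure:
From 6 via ε: add 5.
From 5 via ε: add 11.
From 11 via ε: add 8, 12.
From 8 via ε: add 2, 10.
From 12 via ε: add 14.
From 10 via ε: add 0.
From 0 via ε: add 7.
No new states can be added; the closed set is {0, 2, 3, 5, 6, 7, 8, 10, 11, 12, 14}.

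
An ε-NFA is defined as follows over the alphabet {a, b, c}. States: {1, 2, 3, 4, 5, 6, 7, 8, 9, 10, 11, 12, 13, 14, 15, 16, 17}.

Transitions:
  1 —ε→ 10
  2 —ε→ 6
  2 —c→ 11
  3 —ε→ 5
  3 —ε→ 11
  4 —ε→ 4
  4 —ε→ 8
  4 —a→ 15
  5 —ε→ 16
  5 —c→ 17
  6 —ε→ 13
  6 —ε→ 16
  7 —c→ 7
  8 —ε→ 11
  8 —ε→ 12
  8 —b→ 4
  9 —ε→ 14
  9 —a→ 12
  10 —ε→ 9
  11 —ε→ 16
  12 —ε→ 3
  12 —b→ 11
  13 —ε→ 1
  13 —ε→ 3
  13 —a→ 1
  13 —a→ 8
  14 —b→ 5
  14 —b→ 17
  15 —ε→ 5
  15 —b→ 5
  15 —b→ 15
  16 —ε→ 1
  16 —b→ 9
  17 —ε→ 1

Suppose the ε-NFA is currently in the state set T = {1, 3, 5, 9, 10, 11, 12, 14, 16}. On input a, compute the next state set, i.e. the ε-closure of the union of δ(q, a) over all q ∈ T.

{1, 3, 5, 9, 10, 11, 12, 14, 16}

9 on a → {12}.
No a-transition from 1, 3, 5, 10, 11, 12, 14, 16.
Union after reading a: {12}.
Now take the ε-closure:
From 12 via ε: add 3.
From 3 via ε: add 5, 11.
From 5 via ε: add 16.
From 16 via ε: add 1.
From 1 via ε: add 10.
From 10 via ε: add 9.
From 9 via ε: add 14.
No new states can be added; the closed set is {1, 3, 5, 9, 10, 11, 12, 14, 16}.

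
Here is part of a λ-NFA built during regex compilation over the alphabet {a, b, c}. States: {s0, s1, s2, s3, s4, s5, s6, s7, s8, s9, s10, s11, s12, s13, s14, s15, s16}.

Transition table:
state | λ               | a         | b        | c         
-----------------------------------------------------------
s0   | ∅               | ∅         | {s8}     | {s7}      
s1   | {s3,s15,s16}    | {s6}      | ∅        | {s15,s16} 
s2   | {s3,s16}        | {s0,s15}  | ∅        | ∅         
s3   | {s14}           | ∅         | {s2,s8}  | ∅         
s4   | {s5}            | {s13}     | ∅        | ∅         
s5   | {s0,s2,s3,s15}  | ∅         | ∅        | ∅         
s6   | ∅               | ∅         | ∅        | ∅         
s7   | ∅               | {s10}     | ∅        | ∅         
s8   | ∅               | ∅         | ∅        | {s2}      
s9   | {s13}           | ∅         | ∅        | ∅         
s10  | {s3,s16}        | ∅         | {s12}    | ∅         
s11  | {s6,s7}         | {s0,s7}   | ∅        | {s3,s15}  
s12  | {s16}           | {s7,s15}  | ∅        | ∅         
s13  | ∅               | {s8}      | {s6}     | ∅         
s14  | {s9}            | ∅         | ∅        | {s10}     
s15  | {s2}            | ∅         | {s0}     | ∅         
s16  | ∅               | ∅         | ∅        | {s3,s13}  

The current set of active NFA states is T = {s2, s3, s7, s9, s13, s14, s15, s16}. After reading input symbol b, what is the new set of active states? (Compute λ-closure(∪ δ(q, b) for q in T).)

s3 on b → {s2, s8}.
s13 on b → {s6}.
s15 on b → {s0}.
No b-transition from s2, s7, s9, s14, s16.
Union after reading b: {s0, s2, s6, s8}.
Now take the λ-closure:
From s2 via λ: add s3, s16.
From s3 via λ: add s14.
From s14 via λ: add s9.
From s9 via λ: add s13.
No new states can be added; the closed set is {s0, s2, s3, s6, s8, s9, s13, s14, s16}.

{s0, s2, s3, s6, s8, s9, s13, s14, s16}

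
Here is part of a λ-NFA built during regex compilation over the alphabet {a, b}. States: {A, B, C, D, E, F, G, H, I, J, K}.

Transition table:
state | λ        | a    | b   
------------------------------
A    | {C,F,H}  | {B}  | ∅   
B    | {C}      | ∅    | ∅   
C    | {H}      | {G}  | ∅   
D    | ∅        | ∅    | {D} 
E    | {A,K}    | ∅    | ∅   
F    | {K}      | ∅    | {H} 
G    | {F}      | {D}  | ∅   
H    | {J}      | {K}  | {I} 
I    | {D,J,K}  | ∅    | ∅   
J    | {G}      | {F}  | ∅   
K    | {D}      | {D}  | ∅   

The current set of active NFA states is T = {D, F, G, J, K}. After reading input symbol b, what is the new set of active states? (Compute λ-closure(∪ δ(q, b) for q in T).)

D on b → {D}.
F on b → {H}.
No b-transition from G, J, K.
Union after reading b: {D, H}.
Now take the λ-closure:
From H via λ: add J.
From J via λ: add G.
From G via λ: add F.
From F via λ: add K.
No new states can be added; the closed set is {D, F, G, H, J, K}.

{D, F, G, H, J, K}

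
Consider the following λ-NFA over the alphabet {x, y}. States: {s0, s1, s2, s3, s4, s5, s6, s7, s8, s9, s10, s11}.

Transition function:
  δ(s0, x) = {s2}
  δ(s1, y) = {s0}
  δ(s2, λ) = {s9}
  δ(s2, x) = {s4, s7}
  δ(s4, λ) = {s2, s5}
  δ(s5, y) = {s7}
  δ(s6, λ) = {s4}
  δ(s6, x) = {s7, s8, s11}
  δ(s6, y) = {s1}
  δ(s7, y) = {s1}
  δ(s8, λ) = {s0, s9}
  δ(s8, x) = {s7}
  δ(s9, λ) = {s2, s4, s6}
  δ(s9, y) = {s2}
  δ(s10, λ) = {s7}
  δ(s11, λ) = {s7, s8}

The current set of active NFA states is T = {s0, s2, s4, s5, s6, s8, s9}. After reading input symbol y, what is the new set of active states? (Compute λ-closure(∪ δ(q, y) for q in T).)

{s1, s2, s4, s5, s6, s7, s9}

s5 on y → {s7}.
s6 on y → {s1}.
s9 on y → {s2}.
No y-transition from s0, s2, s4, s8.
Union after reading y: {s1, s2, s7}.
Now take the λ-closure:
From s2 via λ: add s9.
From s9 via λ: add s4, s6.
From s4 via λ: add s5.
No new states can be added; the closed set is {s1, s2, s4, s5, s6, s7, s9}.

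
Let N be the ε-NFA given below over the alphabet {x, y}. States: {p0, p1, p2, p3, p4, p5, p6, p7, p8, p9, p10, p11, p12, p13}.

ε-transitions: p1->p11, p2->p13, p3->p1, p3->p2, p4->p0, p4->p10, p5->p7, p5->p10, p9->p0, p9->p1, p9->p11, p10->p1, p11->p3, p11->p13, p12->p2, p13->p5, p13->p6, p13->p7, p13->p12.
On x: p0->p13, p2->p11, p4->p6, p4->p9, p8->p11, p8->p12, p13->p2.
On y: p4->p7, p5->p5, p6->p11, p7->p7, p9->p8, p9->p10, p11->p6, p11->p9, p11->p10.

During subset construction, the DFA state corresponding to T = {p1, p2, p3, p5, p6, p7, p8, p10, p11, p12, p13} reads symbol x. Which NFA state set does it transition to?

{p1, p2, p3, p5, p6, p7, p10, p11, p12, p13}

p2 on x → {p11}.
p8 on x → {p11, p12}.
p13 on x → {p2}.
No x-transition from p1, p3, p5, p6, p7, p10, p11, p12.
Union after reading x: {p2, p11, p12}.
Now take the ε-closure:
From p2 via ε: add p13.
From p11 via ε: add p3.
From p3 via ε: add p1.
From p13 via ε: add p5, p6, p7.
From p5 via ε: add p10.
No new states can be added; the closed set is {p1, p2, p3, p5, p6, p7, p10, p11, p12, p13}.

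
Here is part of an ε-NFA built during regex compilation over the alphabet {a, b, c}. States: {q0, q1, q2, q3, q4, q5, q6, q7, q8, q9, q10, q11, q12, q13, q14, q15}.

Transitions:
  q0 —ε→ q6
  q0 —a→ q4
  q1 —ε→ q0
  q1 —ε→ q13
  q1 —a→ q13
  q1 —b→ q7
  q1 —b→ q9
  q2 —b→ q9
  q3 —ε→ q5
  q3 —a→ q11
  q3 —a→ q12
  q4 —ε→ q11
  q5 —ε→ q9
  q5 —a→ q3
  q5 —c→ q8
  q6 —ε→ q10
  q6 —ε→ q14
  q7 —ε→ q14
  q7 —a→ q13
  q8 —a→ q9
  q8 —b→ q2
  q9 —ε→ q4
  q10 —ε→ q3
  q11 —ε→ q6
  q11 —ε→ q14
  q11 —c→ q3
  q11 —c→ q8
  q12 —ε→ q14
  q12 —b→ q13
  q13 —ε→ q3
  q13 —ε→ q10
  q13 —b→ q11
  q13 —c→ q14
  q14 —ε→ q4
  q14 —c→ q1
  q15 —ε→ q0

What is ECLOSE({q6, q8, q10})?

Start with {q6, q8, q10}.
From q6 via ε: add q14.
From q10 via ε: add q3.
From q3 via ε: add q5.
From q14 via ε: add q4.
From q4 via ε: add q11.
From q5 via ε: add q9.
No new states can be added; the closed set is {q3, q4, q5, q6, q8, q9, q10, q11, q14}.

{q3, q4, q5, q6, q8, q9, q10, q11, q14}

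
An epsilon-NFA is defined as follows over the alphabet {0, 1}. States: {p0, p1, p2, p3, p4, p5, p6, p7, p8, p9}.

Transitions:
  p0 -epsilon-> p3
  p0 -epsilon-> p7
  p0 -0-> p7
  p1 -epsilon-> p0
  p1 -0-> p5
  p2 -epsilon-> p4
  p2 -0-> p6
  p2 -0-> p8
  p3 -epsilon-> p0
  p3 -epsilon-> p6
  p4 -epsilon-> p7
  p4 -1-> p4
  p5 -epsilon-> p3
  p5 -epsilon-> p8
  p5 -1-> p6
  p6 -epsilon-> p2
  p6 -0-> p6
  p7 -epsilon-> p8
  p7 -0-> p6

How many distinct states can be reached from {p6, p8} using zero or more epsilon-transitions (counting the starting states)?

Start with {p6, p8}.
From p6 via epsilon: add p2.
From p2 via epsilon: add p4.
From p4 via epsilon: add p7.
epsilon-closure = {p2, p4, p6, p7, p8}, which has 5 states.

5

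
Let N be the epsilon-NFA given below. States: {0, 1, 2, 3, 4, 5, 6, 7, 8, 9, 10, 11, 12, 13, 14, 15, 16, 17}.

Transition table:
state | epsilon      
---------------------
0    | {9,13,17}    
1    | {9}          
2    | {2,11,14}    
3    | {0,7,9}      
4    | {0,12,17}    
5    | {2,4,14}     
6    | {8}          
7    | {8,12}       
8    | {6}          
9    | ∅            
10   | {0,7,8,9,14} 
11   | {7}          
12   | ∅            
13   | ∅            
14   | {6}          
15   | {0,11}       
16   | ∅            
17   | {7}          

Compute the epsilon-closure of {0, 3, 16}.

Start with {0, 3, 16}.
From 0 via epsilon: add 9, 13, 17.
From 3 via epsilon: add 7.
From 7 via epsilon: add 8, 12.
From 8 via epsilon: add 6.
No new states can be added; the closed set is {0, 3, 6, 7, 8, 9, 12, 13, 16, 17}.

{0, 3, 6, 7, 8, 9, 12, 13, 16, 17}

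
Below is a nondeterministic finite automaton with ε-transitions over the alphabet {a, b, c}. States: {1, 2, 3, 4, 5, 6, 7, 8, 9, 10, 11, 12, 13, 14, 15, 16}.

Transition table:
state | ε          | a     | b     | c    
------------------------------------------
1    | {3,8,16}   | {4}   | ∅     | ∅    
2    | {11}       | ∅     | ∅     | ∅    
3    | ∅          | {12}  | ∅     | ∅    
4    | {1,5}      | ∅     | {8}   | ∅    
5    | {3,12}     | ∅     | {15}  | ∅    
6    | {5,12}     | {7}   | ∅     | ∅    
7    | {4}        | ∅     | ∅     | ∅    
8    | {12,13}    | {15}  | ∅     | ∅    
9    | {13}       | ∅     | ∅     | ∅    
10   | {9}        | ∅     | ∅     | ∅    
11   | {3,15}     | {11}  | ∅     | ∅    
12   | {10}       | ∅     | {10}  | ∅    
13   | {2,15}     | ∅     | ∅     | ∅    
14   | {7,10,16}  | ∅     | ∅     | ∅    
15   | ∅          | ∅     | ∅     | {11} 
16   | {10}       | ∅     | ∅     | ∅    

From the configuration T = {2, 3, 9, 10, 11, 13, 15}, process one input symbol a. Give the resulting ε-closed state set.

3 on a → {12}.
11 on a → {11}.
No a-transition from 2, 9, 10, 13, 15.
Union after reading a: {11, 12}.
Now take the ε-closure:
From 11 via ε: add 3, 15.
From 12 via ε: add 10.
From 10 via ε: add 9.
From 9 via ε: add 13.
From 13 via ε: add 2.
No new states can be added; the closed set is {2, 3, 9, 10, 11, 12, 13, 15}.

{2, 3, 9, 10, 11, 12, 13, 15}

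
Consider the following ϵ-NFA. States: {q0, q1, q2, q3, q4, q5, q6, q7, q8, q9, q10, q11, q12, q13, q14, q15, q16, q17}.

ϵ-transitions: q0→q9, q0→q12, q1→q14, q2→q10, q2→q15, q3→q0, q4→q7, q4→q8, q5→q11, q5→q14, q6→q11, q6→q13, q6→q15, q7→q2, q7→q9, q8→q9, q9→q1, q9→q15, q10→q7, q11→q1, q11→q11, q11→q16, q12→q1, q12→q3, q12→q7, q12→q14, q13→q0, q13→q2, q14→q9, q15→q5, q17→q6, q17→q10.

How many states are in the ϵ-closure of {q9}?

Start with {q9}.
From q9 via ϵ: add q1, q15.
From q1 via ϵ: add q14.
From q15 via ϵ: add q5.
From q5 via ϵ: add q11.
From q11 via ϵ: add q16.
ϵ-closure = {q1, q5, q9, q11, q14, q15, q16}, which has 7 states.

7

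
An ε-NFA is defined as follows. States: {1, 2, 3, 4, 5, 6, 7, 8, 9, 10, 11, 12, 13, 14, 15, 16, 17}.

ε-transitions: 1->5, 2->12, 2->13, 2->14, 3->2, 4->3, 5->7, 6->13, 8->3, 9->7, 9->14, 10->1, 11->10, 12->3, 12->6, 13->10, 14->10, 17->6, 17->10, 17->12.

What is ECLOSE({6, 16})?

{1, 5, 6, 7, 10, 13, 16}

Start with {6, 16}.
From 6 via ε: add 13.
From 13 via ε: add 10.
From 10 via ε: add 1.
From 1 via ε: add 5.
From 5 via ε: add 7.
No new states can be added; the closed set is {1, 5, 6, 7, 10, 13, 16}.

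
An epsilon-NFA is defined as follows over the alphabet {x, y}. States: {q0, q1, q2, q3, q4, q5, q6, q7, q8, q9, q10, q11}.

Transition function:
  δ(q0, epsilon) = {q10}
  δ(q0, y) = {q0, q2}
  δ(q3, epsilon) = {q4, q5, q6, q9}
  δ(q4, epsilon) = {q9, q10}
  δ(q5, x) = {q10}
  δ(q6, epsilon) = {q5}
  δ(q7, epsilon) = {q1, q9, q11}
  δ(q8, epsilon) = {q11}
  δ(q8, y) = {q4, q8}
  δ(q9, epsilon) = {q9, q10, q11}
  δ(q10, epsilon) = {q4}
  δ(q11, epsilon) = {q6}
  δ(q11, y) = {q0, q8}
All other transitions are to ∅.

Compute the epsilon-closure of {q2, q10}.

Start with {q2, q10}.
From q10 via epsilon: add q4.
From q4 via epsilon: add q9.
From q9 via epsilon: add q11.
From q11 via epsilon: add q6.
From q6 via epsilon: add q5.
No new states can be added; the closed set is {q2, q4, q5, q6, q9, q10, q11}.

{q2, q4, q5, q6, q9, q10, q11}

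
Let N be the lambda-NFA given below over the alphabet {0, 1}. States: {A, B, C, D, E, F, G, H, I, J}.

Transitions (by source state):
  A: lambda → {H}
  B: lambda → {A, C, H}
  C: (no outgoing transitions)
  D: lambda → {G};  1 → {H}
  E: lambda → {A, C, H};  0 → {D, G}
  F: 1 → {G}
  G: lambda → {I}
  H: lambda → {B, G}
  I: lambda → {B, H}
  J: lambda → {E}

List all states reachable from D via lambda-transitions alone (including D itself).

{A, B, C, D, G, H, I}

Start with {D}.
From D via lambda: add G.
From G via lambda: add I.
From I via lambda: add B, H.
From B via lambda: add A, C.
No new states can be added; the closed set is {A, B, C, D, G, H, I}.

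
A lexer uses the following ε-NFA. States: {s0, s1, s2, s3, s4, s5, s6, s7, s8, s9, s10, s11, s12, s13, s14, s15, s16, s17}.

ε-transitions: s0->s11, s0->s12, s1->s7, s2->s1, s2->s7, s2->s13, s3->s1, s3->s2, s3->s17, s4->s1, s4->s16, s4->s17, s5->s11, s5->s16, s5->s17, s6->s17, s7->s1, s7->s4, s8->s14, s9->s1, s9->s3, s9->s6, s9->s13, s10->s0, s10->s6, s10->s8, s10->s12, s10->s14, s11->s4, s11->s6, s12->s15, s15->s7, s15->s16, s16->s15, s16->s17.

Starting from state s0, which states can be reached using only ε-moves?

Start with {s0}.
From s0 via ε: add s11, s12.
From s11 via ε: add s4, s6.
From s12 via ε: add s15.
From s4 via ε: add s1, s16, s17.
From s15 via ε: add s7.
No new states can be added; the closed set is {s0, s1, s4, s6, s7, s11, s12, s15, s16, s17}.

{s0, s1, s4, s6, s7, s11, s12, s15, s16, s17}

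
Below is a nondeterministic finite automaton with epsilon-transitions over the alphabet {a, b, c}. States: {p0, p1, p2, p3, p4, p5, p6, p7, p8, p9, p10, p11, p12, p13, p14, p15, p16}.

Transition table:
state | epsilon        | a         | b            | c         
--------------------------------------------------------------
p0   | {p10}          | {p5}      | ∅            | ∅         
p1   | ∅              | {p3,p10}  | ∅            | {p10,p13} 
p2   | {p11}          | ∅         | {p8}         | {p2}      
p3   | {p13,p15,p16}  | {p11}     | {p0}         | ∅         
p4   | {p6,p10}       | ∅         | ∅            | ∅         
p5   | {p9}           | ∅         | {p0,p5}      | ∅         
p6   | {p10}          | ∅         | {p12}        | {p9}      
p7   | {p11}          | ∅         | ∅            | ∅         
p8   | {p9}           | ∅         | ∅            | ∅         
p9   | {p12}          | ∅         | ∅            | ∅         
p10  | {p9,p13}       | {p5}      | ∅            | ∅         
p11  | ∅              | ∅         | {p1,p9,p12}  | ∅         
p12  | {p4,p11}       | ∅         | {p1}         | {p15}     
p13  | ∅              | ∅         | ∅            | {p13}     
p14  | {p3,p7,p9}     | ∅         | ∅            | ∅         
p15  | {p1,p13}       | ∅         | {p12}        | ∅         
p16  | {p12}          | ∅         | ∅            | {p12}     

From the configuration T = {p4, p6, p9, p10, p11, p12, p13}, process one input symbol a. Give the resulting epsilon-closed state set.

p10 on a → {p5}.
No a-transition from p4, p6, p9, p11, p12, p13.
Union after reading a: {p5}.
Now take the epsilon-closure:
From p5 via epsilon: add p9.
From p9 via epsilon: add p12.
From p12 via epsilon: add p4, p11.
From p4 via epsilon: add p6, p10.
From p10 via epsilon: add p13.
No new states can be added; the closed set is {p4, p5, p6, p9, p10, p11, p12, p13}.

{p4, p5, p6, p9, p10, p11, p12, p13}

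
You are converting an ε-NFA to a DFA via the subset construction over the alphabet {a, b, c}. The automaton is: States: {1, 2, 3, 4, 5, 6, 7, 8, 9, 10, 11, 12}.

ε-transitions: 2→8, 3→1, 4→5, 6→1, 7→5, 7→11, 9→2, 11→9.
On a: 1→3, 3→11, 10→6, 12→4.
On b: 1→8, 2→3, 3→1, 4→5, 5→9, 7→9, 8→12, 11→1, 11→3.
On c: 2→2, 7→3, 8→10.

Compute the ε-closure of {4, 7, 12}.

{2, 4, 5, 7, 8, 9, 11, 12}

Start with {4, 7, 12}.
From 4 via ε: add 5.
From 7 via ε: add 11.
From 11 via ε: add 9.
From 9 via ε: add 2.
From 2 via ε: add 8.
No new states can be added; the closed set is {2, 4, 5, 7, 8, 9, 11, 12}.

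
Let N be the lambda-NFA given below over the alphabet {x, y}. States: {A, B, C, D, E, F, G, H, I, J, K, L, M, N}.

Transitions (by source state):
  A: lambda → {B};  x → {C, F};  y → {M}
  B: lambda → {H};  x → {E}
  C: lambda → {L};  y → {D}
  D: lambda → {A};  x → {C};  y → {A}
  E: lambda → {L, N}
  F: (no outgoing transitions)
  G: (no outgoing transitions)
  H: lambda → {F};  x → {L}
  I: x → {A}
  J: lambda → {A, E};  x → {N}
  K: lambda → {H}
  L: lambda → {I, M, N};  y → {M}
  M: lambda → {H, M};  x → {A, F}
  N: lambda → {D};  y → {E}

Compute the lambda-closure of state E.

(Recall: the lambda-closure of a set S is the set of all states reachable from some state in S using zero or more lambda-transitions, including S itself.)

{A, B, D, E, F, H, I, L, M, N}

Start with {E}.
From E via lambda: add L, N.
From L via lambda: add I, M.
From N via lambda: add D.
From D via lambda: add A.
From M via lambda: add H.
From A via lambda: add B.
From H via lambda: add F.
No new states can be added; the closed set is {A, B, D, E, F, H, I, L, M, N}.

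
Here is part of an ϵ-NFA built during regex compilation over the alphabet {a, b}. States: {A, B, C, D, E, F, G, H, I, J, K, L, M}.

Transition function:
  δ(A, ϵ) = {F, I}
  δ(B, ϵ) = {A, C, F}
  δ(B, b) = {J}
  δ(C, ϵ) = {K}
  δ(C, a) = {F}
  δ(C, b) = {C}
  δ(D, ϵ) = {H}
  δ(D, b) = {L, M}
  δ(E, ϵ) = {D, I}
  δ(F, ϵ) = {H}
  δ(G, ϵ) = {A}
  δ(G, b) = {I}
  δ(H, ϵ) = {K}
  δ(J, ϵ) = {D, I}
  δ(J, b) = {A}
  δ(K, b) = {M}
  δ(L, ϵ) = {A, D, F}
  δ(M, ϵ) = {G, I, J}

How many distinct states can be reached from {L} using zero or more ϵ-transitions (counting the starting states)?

7

Start with {L}.
From L via ϵ: add A, D, F.
From A via ϵ: add I.
From D via ϵ: add H.
From H via ϵ: add K.
ϵ-closure = {A, D, F, H, I, K, L}, which has 7 states.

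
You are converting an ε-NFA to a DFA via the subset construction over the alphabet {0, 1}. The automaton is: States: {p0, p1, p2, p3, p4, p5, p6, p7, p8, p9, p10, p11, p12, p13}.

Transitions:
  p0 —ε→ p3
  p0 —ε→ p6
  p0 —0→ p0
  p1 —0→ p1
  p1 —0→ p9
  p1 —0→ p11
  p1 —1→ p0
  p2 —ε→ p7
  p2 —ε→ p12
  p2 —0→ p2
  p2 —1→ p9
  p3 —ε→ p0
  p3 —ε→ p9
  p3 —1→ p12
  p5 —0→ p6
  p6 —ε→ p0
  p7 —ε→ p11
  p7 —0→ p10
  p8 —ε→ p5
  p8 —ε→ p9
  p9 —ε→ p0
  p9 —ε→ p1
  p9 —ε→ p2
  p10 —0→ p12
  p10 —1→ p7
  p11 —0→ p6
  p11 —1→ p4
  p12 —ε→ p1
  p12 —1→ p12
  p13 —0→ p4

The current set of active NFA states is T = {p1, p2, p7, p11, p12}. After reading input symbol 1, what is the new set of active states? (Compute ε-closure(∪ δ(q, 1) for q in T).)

p1 on 1 → {p0}.
p2 on 1 → {p9}.
p11 on 1 → {p4}.
p12 on 1 → {p12}.
No 1-transition from p7.
Union after reading 1: {p0, p4, p9, p12}.
Now take the ε-closure:
From p0 via ε: add p3, p6.
From p9 via ε: add p1, p2.
From p2 via ε: add p7.
From p7 via ε: add p11.
No new states can be added; the closed set is {p0, p1, p2, p3, p4, p6, p7, p9, p11, p12}.

{p0, p1, p2, p3, p4, p6, p7, p9, p11, p12}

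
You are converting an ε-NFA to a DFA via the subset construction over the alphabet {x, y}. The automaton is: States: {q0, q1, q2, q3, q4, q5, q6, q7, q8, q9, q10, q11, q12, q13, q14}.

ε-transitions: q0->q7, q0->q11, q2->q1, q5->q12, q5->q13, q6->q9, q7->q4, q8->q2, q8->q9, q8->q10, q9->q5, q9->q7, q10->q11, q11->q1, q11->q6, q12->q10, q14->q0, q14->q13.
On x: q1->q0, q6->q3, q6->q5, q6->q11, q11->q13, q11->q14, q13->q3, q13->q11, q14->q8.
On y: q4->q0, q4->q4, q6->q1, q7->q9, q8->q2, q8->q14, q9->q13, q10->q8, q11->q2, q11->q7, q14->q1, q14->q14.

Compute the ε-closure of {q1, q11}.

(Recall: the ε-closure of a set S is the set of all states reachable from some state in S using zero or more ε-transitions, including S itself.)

Start with {q1, q11}.
From q11 via ε: add q6.
From q6 via ε: add q9.
From q9 via ε: add q5, q7.
From q5 via ε: add q12, q13.
From q7 via ε: add q4.
From q12 via ε: add q10.
No new states can be added; the closed set is {q1, q4, q5, q6, q7, q9, q10, q11, q12, q13}.

{q1, q4, q5, q6, q7, q9, q10, q11, q12, q13}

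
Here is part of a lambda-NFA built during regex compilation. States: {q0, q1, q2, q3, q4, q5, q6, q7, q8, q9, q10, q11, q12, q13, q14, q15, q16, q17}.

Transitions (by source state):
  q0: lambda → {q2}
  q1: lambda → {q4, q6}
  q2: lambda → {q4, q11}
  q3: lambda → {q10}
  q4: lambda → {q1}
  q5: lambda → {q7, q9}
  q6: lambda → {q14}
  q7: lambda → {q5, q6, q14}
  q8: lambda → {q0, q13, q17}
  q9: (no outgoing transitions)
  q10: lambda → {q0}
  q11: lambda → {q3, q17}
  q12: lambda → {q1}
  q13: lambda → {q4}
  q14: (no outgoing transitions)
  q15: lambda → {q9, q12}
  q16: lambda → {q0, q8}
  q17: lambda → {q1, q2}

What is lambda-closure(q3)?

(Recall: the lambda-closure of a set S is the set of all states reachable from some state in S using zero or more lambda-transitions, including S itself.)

Start with {q3}.
From q3 via lambda: add q10.
From q10 via lambda: add q0.
From q0 via lambda: add q2.
From q2 via lambda: add q4, q11.
From q4 via lambda: add q1.
From q11 via lambda: add q17.
From q1 via lambda: add q6.
From q6 via lambda: add q14.
No new states can be added; the closed set is {q0, q1, q2, q3, q4, q6, q10, q11, q14, q17}.

{q0, q1, q2, q3, q4, q6, q10, q11, q14, q17}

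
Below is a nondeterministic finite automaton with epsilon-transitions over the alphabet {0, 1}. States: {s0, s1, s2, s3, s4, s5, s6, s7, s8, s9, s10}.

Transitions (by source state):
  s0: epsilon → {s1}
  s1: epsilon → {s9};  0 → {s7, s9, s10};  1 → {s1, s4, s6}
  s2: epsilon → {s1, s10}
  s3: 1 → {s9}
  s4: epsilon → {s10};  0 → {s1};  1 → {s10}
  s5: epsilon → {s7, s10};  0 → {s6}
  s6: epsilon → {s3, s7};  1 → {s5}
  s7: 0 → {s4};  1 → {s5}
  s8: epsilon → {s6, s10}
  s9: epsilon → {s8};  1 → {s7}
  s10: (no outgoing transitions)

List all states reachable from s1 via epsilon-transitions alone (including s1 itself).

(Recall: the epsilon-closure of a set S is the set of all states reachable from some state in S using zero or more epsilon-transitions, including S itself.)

{s1, s3, s6, s7, s8, s9, s10}

Start with {s1}.
From s1 via epsilon: add s9.
From s9 via epsilon: add s8.
From s8 via epsilon: add s6, s10.
From s6 via epsilon: add s3, s7.
No new states can be added; the closed set is {s1, s3, s6, s7, s8, s9, s10}.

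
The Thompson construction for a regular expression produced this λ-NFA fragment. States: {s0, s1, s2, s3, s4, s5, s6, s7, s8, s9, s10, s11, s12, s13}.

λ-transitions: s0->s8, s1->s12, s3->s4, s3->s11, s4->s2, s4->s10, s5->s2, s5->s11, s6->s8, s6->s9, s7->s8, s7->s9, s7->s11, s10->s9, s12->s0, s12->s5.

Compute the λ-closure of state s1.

{s0, s1, s2, s5, s8, s11, s12}

Start with {s1}.
From s1 via λ: add s12.
From s12 via λ: add s0, s5.
From s0 via λ: add s8.
From s5 via λ: add s2, s11.
No new states can be added; the closed set is {s0, s1, s2, s5, s8, s11, s12}.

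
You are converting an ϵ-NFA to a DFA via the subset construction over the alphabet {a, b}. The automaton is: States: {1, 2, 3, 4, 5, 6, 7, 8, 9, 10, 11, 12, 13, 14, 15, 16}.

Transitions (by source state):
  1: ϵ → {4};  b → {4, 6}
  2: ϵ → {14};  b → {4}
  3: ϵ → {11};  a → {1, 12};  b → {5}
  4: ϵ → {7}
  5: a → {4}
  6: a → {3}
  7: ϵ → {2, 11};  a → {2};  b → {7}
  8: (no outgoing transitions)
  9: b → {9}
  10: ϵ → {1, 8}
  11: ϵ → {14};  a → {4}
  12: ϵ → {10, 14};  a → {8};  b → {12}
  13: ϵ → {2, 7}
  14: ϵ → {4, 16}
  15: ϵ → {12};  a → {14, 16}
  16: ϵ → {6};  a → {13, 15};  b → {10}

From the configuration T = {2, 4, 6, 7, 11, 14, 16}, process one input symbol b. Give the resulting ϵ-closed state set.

{1, 2, 4, 6, 7, 8, 10, 11, 14, 16}

2 on b → {4}.
7 on b → {7}.
16 on b → {10}.
No b-transition from 4, 6, 11, 14.
Union after reading b: {4, 7, 10}.
Now take the ϵ-closure:
From 7 via ϵ: add 2, 11.
From 10 via ϵ: add 1, 8.
From 2 via ϵ: add 14.
From 14 via ϵ: add 16.
From 16 via ϵ: add 6.
No new states can be added; the closed set is {1, 2, 4, 6, 7, 8, 10, 11, 14, 16}.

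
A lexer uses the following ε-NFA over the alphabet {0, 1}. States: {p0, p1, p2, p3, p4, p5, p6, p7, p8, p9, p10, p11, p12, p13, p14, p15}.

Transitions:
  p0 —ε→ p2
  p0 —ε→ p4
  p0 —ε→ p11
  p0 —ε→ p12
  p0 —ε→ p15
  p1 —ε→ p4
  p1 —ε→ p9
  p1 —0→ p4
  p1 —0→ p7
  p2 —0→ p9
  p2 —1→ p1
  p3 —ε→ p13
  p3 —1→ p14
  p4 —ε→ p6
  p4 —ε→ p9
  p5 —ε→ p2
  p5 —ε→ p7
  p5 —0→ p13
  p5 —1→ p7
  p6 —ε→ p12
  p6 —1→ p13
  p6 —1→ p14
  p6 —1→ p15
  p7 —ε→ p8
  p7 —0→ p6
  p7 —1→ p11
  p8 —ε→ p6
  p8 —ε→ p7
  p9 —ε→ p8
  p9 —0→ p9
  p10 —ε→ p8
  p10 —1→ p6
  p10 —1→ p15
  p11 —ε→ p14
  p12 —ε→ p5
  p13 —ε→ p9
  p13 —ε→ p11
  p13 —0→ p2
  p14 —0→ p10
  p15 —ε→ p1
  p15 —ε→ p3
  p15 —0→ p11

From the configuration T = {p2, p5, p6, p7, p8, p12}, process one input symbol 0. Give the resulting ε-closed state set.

{p2, p5, p6, p7, p8, p9, p11, p12, p13, p14}

p2 on 0 → {p9}.
p5 on 0 → {p13}.
p7 on 0 → {p6}.
No 0-transition from p6, p8, p12.
Union after reading 0: {p6, p9, p13}.
Now take the ε-closure:
From p6 via ε: add p12.
From p9 via ε: add p8.
From p13 via ε: add p11.
From p8 via ε: add p7.
From p11 via ε: add p14.
From p12 via ε: add p5.
From p5 via ε: add p2.
No new states can be added; the closed set is {p2, p5, p6, p7, p8, p9, p11, p12, p13, p14}.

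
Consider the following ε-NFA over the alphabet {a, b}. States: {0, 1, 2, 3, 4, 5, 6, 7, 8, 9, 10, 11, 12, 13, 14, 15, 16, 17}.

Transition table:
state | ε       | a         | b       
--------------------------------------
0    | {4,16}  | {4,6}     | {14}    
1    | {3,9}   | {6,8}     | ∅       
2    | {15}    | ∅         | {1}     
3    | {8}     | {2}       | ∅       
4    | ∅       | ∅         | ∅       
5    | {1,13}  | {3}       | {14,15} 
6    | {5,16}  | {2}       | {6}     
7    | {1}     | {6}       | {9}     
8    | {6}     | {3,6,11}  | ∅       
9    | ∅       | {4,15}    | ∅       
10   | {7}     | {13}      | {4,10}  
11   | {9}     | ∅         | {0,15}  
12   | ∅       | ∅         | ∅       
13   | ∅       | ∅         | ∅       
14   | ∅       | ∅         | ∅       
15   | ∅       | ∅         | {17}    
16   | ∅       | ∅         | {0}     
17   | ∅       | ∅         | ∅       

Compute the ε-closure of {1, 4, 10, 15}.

Start with {1, 4, 10, 15}.
From 1 via ε: add 3, 9.
From 10 via ε: add 7.
From 3 via ε: add 8.
From 8 via ε: add 6.
From 6 via ε: add 5, 16.
From 5 via ε: add 13.
No new states can be added; the closed set is {1, 3, 4, 5, 6, 7, 8, 9, 10, 13, 15, 16}.

{1, 3, 4, 5, 6, 7, 8, 9, 10, 13, 15, 16}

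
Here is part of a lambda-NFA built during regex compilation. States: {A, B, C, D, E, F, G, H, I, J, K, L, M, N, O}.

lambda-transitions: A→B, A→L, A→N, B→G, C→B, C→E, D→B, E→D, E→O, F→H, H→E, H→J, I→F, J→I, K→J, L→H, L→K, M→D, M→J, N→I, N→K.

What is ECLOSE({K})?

Start with {K}.
From K via lambda: add J.
From J via lambda: add I.
From I via lambda: add F.
From F via lambda: add H.
From H via lambda: add E.
From E via lambda: add D, O.
From D via lambda: add B.
From B via lambda: add G.
No new states can be added; the closed set is {B, D, E, F, G, H, I, J, K, O}.

{B, D, E, F, G, H, I, J, K, O}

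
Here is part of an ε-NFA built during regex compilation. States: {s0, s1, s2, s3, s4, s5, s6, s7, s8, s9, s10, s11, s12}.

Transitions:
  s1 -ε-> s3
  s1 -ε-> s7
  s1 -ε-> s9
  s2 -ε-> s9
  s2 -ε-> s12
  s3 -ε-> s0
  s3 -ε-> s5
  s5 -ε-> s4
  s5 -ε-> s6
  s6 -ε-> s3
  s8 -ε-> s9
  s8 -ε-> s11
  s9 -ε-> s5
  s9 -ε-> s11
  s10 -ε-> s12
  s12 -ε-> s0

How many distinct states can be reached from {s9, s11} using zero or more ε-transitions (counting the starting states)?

Start with {s9, s11}.
From s9 via ε: add s5.
From s5 via ε: add s4, s6.
From s6 via ε: add s3.
From s3 via ε: add s0.
ε-closure = {s0, s3, s4, s5, s6, s9, s11}, which has 7 states.

7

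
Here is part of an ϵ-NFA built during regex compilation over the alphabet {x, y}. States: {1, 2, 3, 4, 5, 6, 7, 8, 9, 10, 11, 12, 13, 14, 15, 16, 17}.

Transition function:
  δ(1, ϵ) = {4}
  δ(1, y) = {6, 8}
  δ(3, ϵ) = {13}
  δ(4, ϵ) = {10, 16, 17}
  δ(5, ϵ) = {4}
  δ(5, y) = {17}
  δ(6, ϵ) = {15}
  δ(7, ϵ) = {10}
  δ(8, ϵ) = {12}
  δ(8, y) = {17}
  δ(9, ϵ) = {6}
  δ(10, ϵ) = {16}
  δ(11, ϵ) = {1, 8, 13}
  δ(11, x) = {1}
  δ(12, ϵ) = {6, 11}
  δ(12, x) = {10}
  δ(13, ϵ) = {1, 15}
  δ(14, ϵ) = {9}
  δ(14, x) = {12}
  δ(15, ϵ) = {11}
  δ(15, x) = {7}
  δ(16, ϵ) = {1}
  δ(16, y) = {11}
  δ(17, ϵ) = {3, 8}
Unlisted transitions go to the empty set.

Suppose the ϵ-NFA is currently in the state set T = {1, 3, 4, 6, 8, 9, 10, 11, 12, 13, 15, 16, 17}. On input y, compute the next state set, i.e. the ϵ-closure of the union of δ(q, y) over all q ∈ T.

{1, 3, 4, 6, 8, 10, 11, 12, 13, 15, 16, 17}

1 on y → {6, 8}.
8 on y → {17}.
16 on y → {11}.
No y-transition from 3, 4, 6, 9, 10, 11, 12, 13, 15, 17.
Union after reading y: {6, 8, 11, 17}.
Now take the ϵ-closure:
From 6 via ϵ: add 15.
From 8 via ϵ: add 12.
From 11 via ϵ: add 1, 13.
From 17 via ϵ: add 3.
From 1 via ϵ: add 4.
From 4 via ϵ: add 10, 16.
No new states can be added; the closed set is {1, 3, 4, 6, 8, 10, 11, 12, 13, 15, 16, 17}.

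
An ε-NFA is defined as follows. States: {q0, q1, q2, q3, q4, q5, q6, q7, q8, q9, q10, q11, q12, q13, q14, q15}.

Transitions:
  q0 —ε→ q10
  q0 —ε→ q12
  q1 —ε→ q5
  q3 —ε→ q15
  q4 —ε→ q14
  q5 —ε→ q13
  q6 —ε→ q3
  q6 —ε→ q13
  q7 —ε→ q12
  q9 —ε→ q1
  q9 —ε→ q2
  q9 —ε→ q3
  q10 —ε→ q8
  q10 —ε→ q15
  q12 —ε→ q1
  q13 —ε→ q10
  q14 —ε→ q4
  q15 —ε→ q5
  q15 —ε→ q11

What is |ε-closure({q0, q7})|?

10

Start with {q0, q7}.
From q0 via ε: add q10, q12.
From q10 via ε: add q8, q15.
From q12 via ε: add q1.
From q1 via ε: add q5.
From q15 via ε: add q11.
From q5 via ε: add q13.
ε-closure = {q0, q1, q5, q7, q8, q10, q11, q12, q13, q15}, which has 10 states.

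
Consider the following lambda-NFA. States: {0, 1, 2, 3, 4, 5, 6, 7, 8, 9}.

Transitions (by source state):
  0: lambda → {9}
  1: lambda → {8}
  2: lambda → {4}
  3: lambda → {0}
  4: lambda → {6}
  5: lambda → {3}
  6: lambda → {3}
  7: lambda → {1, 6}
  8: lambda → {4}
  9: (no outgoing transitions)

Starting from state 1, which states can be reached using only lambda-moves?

{0, 1, 3, 4, 6, 8, 9}

Start with {1}.
From 1 via lambda: add 8.
From 8 via lambda: add 4.
From 4 via lambda: add 6.
From 6 via lambda: add 3.
From 3 via lambda: add 0.
From 0 via lambda: add 9.
No new states can be added; the closed set is {0, 1, 3, 4, 6, 8, 9}.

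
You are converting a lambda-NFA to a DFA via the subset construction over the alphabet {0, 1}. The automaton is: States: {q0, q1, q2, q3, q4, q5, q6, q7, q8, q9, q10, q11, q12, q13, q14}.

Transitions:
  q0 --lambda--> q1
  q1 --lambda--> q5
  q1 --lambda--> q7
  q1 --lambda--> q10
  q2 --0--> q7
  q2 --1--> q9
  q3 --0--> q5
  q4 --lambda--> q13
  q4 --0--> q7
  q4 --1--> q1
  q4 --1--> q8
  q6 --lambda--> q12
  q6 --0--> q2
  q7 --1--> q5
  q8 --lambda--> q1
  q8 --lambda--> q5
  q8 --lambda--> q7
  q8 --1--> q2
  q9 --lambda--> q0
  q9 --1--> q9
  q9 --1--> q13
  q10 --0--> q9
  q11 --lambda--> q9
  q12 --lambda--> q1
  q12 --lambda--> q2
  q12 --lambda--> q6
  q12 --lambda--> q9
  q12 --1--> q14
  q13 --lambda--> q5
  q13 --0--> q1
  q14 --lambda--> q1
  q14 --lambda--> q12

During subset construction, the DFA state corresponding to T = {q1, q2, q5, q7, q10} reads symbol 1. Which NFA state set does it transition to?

{q0, q1, q5, q7, q9, q10}

q2 on 1 → {q9}.
q7 on 1 → {q5}.
No 1-transition from q1, q5, q10.
Union after reading 1: {q5, q9}.
Now take the lambda-closure:
From q9 via lambda: add q0.
From q0 via lambda: add q1.
From q1 via lambda: add q7, q10.
No new states can be added; the closed set is {q0, q1, q5, q7, q9, q10}.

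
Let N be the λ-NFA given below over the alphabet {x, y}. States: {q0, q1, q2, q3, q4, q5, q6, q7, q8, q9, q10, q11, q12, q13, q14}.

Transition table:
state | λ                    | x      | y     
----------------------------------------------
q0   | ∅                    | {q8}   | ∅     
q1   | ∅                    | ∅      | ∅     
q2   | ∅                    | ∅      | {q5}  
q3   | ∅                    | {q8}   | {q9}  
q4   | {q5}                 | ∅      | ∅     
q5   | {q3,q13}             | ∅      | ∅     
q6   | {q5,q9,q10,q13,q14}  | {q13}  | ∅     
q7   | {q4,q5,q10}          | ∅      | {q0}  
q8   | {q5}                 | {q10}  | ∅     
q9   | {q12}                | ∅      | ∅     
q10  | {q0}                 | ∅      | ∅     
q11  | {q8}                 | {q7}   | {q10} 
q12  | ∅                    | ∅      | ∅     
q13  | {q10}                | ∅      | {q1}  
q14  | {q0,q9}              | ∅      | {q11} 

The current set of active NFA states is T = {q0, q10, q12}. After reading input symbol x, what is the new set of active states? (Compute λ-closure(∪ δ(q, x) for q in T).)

{q0, q3, q5, q8, q10, q13}

q0 on x → {q8}.
No x-transition from q10, q12.
Union after reading x: {q8}.
Now take the λ-closure:
From q8 via λ: add q5.
From q5 via λ: add q3, q13.
From q13 via λ: add q10.
From q10 via λ: add q0.
No new states can be added; the closed set is {q0, q3, q5, q8, q10, q13}.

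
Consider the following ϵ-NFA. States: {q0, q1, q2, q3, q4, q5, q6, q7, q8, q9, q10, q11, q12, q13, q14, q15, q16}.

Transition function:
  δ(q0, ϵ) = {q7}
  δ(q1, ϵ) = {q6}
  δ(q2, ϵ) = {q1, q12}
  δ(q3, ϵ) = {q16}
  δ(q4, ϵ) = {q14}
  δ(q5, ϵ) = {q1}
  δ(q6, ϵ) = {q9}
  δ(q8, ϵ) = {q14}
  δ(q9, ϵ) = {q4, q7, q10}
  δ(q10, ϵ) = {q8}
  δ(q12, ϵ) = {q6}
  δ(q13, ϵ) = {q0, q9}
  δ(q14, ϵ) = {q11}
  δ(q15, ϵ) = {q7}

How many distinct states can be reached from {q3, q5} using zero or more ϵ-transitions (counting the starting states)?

Start with {q3, q5}.
From q3 via ϵ: add q16.
From q5 via ϵ: add q1.
From q1 via ϵ: add q6.
From q6 via ϵ: add q9.
From q9 via ϵ: add q4, q7, q10.
From q4 via ϵ: add q14.
From q10 via ϵ: add q8.
From q14 via ϵ: add q11.
ϵ-closure = {q1, q3, q4, q5, q6, q7, q8, q9, q10, q11, q14, q16}, which has 12 states.

12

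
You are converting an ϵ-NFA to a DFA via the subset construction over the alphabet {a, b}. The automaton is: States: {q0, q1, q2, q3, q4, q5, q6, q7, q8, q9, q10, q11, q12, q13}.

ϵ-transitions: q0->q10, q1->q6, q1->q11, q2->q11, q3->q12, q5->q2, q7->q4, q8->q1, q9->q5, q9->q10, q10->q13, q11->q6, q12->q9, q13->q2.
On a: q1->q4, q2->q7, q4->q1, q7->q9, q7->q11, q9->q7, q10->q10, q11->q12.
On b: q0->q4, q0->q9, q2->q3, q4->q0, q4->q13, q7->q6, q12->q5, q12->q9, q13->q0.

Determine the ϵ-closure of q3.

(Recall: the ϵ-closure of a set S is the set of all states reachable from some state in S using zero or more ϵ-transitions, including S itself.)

{q2, q3, q5, q6, q9, q10, q11, q12, q13}

Start with {q3}.
From q3 via ϵ: add q12.
From q12 via ϵ: add q9.
From q9 via ϵ: add q5, q10.
From q5 via ϵ: add q2.
From q10 via ϵ: add q13.
From q2 via ϵ: add q11.
From q11 via ϵ: add q6.
No new states can be added; the closed set is {q2, q3, q5, q6, q9, q10, q11, q12, q13}.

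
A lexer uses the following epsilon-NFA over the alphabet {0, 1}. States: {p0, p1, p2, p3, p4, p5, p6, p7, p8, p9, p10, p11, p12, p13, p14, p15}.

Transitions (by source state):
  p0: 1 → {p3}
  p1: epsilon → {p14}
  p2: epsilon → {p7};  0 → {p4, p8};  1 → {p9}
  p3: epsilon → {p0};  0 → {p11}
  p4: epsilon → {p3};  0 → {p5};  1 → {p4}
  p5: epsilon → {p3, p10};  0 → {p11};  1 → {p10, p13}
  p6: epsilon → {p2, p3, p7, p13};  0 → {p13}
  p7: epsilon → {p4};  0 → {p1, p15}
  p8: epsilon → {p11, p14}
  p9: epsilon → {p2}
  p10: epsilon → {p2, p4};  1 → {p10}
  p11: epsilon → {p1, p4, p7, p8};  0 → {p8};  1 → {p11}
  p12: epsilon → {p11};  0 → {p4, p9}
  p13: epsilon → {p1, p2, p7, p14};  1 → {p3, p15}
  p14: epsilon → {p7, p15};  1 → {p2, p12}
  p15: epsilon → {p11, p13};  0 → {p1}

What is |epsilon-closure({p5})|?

7

Start with {p5}.
From p5 via epsilon: add p3, p10.
From p3 via epsilon: add p0.
From p10 via epsilon: add p2, p4.
From p2 via epsilon: add p7.
epsilon-closure = {p0, p2, p3, p4, p5, p7, p10}, which has 7 states.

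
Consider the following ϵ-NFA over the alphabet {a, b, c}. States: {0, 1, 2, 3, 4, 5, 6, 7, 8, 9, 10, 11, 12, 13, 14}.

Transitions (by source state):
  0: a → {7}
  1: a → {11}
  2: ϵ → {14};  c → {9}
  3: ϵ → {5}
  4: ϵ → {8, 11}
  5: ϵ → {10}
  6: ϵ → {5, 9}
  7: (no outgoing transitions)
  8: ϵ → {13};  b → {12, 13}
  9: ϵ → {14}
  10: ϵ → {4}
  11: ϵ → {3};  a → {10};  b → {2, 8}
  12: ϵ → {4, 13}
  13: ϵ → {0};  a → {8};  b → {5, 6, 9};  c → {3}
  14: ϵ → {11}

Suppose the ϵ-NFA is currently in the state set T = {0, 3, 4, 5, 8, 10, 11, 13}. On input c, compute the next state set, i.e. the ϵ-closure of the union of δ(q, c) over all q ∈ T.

{0, 3, 4, 5, 8, 10, 11, 13}

13 on c → {3}.
No c-transition from 0, 3, 4, 5, 8, 10, 11.
Union after reading c: {3}.
Now take the ϵ-closure:
From 3 via ϵ: add 5.
From 5 via ϵ: add 10.
From 10 via ϵ: add 4.
From 4 via ϵ: add 8, 11.
From 8 via ϵ: add 13.
From 13 via ϵ: add 0.
No new states can be added; the closed set is {0, 3, 4, 5, 8, 10, 11, 13}.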